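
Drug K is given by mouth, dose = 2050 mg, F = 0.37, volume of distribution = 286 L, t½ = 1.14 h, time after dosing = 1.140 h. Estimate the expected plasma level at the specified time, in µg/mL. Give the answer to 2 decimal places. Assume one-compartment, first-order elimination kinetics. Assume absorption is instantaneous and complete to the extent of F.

1.33 µg/mL

Amount reaching circulation = F × Dose = 0.37 × 2050 = 758.5 mg
C₀ = F·Dose / Vd = 758.5 / 286 = 2.652 mg/L
k = ln2 / t½ = 0.693147 / 1.14 = 0.6080 h⁻¹
t / t½ = 1.140 / 1.14 = 1 half-lives
C = C₀ × (1/2)^1 = 2.652 × 0.5000 = 1.326 mg/L
(1.326 mg/L = 1.326 µg/mL)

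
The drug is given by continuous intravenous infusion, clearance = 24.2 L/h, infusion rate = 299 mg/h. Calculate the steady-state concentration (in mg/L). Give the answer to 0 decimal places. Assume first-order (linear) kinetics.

12 mg/L

At steady state Css = R₀ / CL = 299 / 24.20 = 12.36 mg/L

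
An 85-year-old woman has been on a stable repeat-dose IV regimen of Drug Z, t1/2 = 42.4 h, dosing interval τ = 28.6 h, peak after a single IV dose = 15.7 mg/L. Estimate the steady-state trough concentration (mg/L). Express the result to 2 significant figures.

26 mg/L

k = ln2 / t½ = 0.693147 / 42.4 = 0.01635 h⁻¹
e^(−kτ) = e^(−0.01635 × 28.6) = 0.6265
Accumulation ratio R = 1 / (1 − e^(−kτ)) = 1 / (1 − 0.6265) = 2.677
Steady-state trough = C₀ × R × e^(−kτ) = 15.7 × 2.677 × 0.6265 = 26.33 mg/L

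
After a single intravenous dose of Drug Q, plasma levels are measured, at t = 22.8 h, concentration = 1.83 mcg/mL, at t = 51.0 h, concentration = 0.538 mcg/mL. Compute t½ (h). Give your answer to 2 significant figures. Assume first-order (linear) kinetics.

k = ln(C₁/C₂) / (t₂ − t₁) = ln(1.83/0.538) / (51.0 − 22.8)
  = 1.224 / 28.20 = 0.04340 h⁻¹
t½ = ln2 / k = 0.693147 / 0.04340 = 15.97 h

16 h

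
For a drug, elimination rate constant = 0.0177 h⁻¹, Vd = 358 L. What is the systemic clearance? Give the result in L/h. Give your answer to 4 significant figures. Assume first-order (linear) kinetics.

CL = k × Vd = 0.0177 × 358 = 6.337 L/h

6.337 L/h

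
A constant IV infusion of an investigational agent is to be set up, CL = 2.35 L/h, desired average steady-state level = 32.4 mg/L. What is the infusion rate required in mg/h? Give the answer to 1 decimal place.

76.1 mg/h

At steady state, infusion rate R₀ = Css × CL = 32.4 × 2.350 = 76.14 mg/h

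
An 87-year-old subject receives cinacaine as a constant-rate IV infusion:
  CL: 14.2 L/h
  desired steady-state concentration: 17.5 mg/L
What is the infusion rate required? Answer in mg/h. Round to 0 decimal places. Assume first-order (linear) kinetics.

At steady state, infusion rate R₀ = Css × CL = 17.5 × 14.20 = 248.5 mg/h

249 mg/h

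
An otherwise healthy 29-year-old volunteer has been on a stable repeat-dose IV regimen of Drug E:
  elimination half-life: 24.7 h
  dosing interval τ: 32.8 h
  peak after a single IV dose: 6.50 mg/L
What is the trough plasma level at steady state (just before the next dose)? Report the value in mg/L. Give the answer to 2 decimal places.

4.30 mg/L

k = ln2 / t½ = 0.693147 / 24.7 = 0.02806 h⁻¹
e^(−kτ) = e^(−0.02806 × 32.8) = 0.3984
Accumulation ratio R = 1 / (1 − e^(−kτ)) = 1 / (1 − 0.3984) = 1.662
Steady-state trough = C₀ × R × e^(−kτ) = 6.50 × 1.662 × 0.3984 = 4.304 mg/L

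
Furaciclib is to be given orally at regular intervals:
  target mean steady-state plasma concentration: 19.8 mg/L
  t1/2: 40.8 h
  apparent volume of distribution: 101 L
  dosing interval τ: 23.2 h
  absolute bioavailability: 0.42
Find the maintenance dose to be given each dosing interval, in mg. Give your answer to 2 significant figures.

k = ln2 / t½ = 0.693147 / 40.8 = 0.01699 h⁻¹
CL = k × Vd = 0.01699 × 101 = 1.716 L/h
At steady state, F × (Dose/τ) = Css × CL.
Dose = Css × CL × τ / F = 19.8 × 1.716 × 23.2 / 0.42 = 1877 mg

1900 mg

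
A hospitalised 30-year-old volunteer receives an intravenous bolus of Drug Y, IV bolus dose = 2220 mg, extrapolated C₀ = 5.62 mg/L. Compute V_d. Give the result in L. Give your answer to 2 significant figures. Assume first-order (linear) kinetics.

Vd = Dose / C₀ = 2220 / 5.62 = 395.0 L

400 L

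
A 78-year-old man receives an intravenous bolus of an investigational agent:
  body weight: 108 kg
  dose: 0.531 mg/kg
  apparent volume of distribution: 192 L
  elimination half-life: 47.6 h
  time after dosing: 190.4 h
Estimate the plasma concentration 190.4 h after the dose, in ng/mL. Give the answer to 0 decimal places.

19 ng/mL

Total dose = 0.531 × 108 = 57.35 mg
C₀ = Dose / Vd = 57.35 / 192 = 0.2987 mg/L
k = ln2 / t½ = 0.693147 / 47.6 = 0.01456 h⁻¹
t / t½ = 190.4 / 47.6 = 4 half-lives
C = C₀ × (1/2)^4 = 0.2987 × 0.06250 = 0.01867 mg/L
Convert: 0.01867 mg/L × 1000 = 18.67 ng/mL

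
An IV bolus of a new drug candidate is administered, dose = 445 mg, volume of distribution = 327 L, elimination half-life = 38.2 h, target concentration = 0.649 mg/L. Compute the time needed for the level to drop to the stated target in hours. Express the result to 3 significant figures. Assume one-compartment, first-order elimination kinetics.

C₀ = Dose / Vd = 445.0 / 327 = 1.361 mg/L
k = ln2 / t½ = 0.693147 / 38.2 = 0.01815 h⁻¹
t = ln(C₀ / C) / k = ln(1.361 / 0.649) / 0.01815
  = ln(2.097) / 0.01815 = 0.7405 / 0.01815 = 40.80 h

40.8 h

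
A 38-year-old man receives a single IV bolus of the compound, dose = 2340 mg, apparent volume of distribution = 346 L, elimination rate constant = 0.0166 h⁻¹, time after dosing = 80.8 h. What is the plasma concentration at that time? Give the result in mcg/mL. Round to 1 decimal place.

1.8 mcg/mL

C₀ = Dose / Vd = 2340 / 346 = 6.763 mg/L
C = C₀ · e^(−k·t) = 6.763 × e^(−0.01660 × 80.8)
  = 6.763 × 0.2615 = 1.769 mg/L
(1.769 mg/L = 1.769 mcg/mL)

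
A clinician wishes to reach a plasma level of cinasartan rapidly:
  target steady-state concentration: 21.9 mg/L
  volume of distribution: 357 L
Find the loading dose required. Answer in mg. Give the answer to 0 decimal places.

LD = Css × Vd = 21.9 × 357 = 7818 mg

7818 mg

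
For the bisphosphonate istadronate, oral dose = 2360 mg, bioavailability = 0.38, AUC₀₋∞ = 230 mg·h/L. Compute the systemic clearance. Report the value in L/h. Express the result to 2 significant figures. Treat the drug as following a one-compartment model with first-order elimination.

CL = F·Dose / AUC = 0.38 × 2360 / 230 = 3.899 L/h

3.9 L/h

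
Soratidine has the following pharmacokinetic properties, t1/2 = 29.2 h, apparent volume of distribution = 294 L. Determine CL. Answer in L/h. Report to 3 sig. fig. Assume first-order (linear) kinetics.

6.98 L/h

k = ln2 / t½ = 0.693147 / 29.2 = 0.02374 h⁻¹
CL = k × Vd = 0.02374 × 294 = 6.980 L/h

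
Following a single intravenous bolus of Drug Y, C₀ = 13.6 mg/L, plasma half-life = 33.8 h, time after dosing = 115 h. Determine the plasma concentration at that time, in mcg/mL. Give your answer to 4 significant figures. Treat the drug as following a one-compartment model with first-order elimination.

1.286 mcg/mL

k = ln2 / t½ = 0.693147 / 33.8 = 0.02051 h⁻¹
C = C₀ · e^(−k·t) = 13.60 × e^(−0.02051 × 115)
  = 13.60 × 0.09455 = 1.286 mg/L
(1.286 mg/L = 1.286 mcg/mL)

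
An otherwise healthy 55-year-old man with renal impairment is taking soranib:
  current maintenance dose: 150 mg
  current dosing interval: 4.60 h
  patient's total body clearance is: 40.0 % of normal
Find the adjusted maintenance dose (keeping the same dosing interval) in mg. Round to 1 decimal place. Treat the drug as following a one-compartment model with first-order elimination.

60.0 mg

To keep the same average steady-state level, dosing rate must scale with clearance.
CL ratio = 40.0 / 100 = 0.4000
New dose (same interval) = 150 × 0.4000 = 60.00 mg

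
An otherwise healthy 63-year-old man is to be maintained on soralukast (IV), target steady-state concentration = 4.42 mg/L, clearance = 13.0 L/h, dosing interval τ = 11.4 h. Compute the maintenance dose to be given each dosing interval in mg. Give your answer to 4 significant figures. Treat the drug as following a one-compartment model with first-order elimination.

At steady state, Dose/τ = Css × CL.
Dose = Css × CL × τ = 4.42 × 13.00 × 11.4 = 655.0 mg

655.0 mg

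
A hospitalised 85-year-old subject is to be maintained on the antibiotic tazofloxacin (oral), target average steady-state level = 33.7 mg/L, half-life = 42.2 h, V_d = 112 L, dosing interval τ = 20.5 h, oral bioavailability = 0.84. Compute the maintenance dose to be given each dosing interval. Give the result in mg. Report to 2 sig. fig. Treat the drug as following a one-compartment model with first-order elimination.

1500 mg

k = ln2 / t½ = 0.693147 / 42.2 = 0.01643 h⁻¹
CL = k × Vd = 0.01643 × 112 = 1.840 L/h
At steady state, F × (Dose/τ) = Css × CL.
Dose = Css × CL × τ / F = 33.7 × 1.840 × 20.5 / 0.84 = 1513 mg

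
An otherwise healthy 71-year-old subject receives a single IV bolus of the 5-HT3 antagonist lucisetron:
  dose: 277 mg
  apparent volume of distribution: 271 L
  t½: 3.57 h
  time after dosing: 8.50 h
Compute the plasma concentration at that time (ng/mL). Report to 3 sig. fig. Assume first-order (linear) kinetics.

C₀ = Dose / Vd = 277.0 / 271 = 1.022 mg/L
k = ln2 / t½ = 0.693147 / 3.57 = 0.1942 h⁻¹
C = C₀ · e^(−k·t) = 1.022 × e^(−0.1942 × 8.50)
  = 1.022 × 0.1919 = 0.1961 mg/L
Convert: 0.1961 mg/L × 1000 = 196.1 ng/mL

196 ng/mL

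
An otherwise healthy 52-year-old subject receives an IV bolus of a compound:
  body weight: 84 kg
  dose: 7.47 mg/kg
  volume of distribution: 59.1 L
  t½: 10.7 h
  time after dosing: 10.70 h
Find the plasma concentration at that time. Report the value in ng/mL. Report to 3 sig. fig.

5310 ng/mL

Total dose = 7.47 × 84 = 627.5 mg
C₀ = Dose / Vd = 627.5 / 59.1 = 10.62 mg/L
k = ln2 / t½ = 0.693147 / 10.7 = 0.06478 h⁻¹
t / t½ = 10.70 / 10.7 = 1 half-lives
C = C₀ × (1/2)^1 = 10.62 × 0.5000 = 5.310 mg/L
Convert: 5.310 mg/L × 1000 = 5310 ng/mL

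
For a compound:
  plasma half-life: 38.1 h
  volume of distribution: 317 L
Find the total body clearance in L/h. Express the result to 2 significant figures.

5.8 L/h

k = ln2 / t½ = 0.693147 / 38.1 = 0.01819 h⁻¹
CL = k × Vd = 0.01819 × 317 = 5.766 L/h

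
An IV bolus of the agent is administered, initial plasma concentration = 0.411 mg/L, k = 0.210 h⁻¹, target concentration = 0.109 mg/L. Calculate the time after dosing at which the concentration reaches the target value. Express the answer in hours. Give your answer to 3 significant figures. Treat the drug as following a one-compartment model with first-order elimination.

6.32 h

t = ln(C₀ / C) / k = ln(0.4110 / 0.109) / 0.2100
  = ln(3.771) / 0.2100 = 1.327 / 0.2100 = 6.319 h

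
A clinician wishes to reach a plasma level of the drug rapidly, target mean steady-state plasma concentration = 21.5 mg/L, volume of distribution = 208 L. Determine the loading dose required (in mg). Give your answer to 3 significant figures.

LD = Css × Vd = 21.5 × 208 = 4472 mg

4470 mg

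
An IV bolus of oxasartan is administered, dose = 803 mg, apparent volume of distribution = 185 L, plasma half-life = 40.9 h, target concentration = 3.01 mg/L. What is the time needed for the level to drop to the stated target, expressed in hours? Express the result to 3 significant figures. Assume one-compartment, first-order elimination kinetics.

C₀ = Dose / Vd = 803.0 / 185 = 4.341 mg/L
k = ln2 / t½ = 0.693147 / 40.9 = 0.01695 h⁻¹
t = ln(C₀ / C) / k = ln(4.341 / 3.01) / 0.01695
  = ln(1.442) / 0.01695 = 0.3660 / 0.01695 = 21.59 h

21.6 h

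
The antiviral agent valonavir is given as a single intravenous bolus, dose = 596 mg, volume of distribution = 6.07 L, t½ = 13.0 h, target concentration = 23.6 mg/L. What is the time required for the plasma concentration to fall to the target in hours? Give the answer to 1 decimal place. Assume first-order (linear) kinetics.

26.7 h

C₀ = Dose / Vd = 596.0 / 6.07 = 98.19 mg/L
k = ln2 / t½ = 0.693147 / 13.0 = 0.05332 h⁻¹
t = ln(C₀ / C) / k = ln(98.19 / 23.6) / 0.05332
  = ln(4.161) / 0.05332 = 1.426 / 0.05332 = 26.74 h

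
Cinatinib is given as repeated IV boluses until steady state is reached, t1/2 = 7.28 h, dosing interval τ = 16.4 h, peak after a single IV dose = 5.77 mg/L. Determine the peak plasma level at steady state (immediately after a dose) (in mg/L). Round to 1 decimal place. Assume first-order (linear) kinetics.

k = ln2 / t½ = 0.693147 / 7.28 = 0.09521 h⁻¹
e^(−kτ) = e^(−0.09521 × 16.4) = 0.2098
Accumulation ratio R = 1 / (1 − e^(−kτ)) = 1 / (1 − 0.2098) = 1.266
Steady-state peak = C₀ × R = 5.77 × 1.266 = 7.305 mg/L

7.3 mg/L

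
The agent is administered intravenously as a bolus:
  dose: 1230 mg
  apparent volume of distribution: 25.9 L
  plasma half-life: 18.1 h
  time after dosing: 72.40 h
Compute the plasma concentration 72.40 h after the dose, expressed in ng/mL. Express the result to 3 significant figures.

2970 ng/mL

C₀ = Dose / Vd = 1230 / 25.9 = 47.49 mg/L
k = ln2 / t½ = 0.693147 / 18.1 = 0.03830 h⁻¹
t / t½ = 72.40 / 18.1 = 4 half-lives
C = C₀ × (1/2)^4 = 47.49 × 0.06250 = 2.968 mg/L
Convert: 2.968 mg/L × 1000 = 2968 ng/mL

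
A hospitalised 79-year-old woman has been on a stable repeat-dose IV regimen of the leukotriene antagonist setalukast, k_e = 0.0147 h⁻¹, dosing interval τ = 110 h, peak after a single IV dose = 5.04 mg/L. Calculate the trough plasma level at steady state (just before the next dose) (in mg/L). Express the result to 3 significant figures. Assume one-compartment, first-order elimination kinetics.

1.25 mg/L

e^(−kτ) = e^(−0.01470 × 110) = 0.1985
Accumulation ratio R = 1 / (1 − e^(−kτ)) = 1 / (1 − 0.1985) = 1.248
Steady-state trough = C₀ × R × e^(−kτ) = 5.04 × 1.248 × 0.1985 = 1.249 mg/L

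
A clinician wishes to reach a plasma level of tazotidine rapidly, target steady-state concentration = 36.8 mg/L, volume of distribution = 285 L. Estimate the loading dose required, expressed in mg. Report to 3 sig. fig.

LD = Css × Vd = 36.8 × 285 = 10490 mg

10500 mg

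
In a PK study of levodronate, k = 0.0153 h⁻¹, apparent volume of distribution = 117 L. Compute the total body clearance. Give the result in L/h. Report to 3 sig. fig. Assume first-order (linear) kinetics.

CL = k × Vd = 0.0153 × 117 = 1.790 L/h

1.79 L/h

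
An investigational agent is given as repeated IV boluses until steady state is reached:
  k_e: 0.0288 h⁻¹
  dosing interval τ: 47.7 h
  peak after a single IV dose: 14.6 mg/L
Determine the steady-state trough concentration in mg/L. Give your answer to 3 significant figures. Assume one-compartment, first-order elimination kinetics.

4.95 mg/L

e^(−kτ) = e^(−0.02880 × 47.7) = 0.2532
Accumulation ratio R = 1 / (1 − e^(−kτ)) = 1 / (1 − 0.2532) = 1.339
Steady-state trough = C₀ × R × e^(−kτ) = 14.6 × 1.339 × 0.2532 = 4.950 mg/L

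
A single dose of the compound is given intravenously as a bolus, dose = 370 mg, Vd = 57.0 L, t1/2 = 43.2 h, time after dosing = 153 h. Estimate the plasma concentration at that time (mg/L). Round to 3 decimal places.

0.557 mg/L

C₀ = Dose / Vd = 370.0 / 57.0 = 6.491 mg/L
k = ln2 / t½ = 0.693147 / 43.2 = 0.01605 h⁻¹
C = C₀ · e^(−k·t) = 6.491 × e^(−0.01605 × 153)
  = 6.491 × 0.08581 = 0.5570 mg/L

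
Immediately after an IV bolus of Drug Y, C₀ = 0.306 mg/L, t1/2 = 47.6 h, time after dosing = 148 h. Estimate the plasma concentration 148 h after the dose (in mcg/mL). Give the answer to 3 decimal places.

k = ln2 / t½ = 0.693147 / 47.6 = 0.01456 h⁻¹
C = C₀ · e^(−k·t) = 0.3060 × e^(−0.01456 × 148)
  = 0.3060 × 0.1159 = 0.03547 mg/L
(0.03547 mg/L = 0.03547 mcg/mL)

0.035 mcg/mL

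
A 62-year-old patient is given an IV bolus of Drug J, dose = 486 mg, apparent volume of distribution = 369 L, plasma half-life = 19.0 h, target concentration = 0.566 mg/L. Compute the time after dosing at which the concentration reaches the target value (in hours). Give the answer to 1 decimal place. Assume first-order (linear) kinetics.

23.2 h

C₀ = Dose / Vd = 486.0 / 369 = 1.317 mg/L
k = ln2 / t½ = 0.693147 / 19.0 = 0.03648 h⁻¹
t = ln(C₀ / C) / k = ln(1.317 / 0.566) / 0.03648
  = ln(2.327) / 0.03648 = 0.8446 / 0.03648 = 23.15 h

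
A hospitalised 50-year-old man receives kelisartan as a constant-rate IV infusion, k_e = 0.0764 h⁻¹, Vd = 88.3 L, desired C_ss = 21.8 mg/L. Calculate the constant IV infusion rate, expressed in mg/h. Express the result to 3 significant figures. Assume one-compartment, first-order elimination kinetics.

CL = k × Vd = 0.07640 × 88.3 = 6.746 L/h
At steady state, infusion rate R₀ = Css × CL = 21.8 × 6.746 = 147.1 mg/h

147 mg/h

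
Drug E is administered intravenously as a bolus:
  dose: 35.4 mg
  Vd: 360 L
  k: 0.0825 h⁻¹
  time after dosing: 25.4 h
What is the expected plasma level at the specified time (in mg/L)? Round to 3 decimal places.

0.012 mg/L

C₀ = Dose / Vd = 35.40 / 360 = 0.09833 mg/L
C = C₀ · e^(−k·t) = 0.09833 × e^(−0.08250 × 25.4)
  = 0.09833 × 0.1230 = 0.01209 mg/L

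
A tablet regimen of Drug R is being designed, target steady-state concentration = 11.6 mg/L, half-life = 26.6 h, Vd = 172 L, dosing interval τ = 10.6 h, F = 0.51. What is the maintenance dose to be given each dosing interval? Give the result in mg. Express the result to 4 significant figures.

1081 mg

k = ln2 / t½ = 0.693147 / 26.6 = 0.02606 h⁻¹
CL = k × Vd = 0.02606 × 172 = 4.482 L/h
At steady state, F × (Dose/τ) = Css × CL.
Dose = Css × CL × τ / F = 11.6 × 4.482 × 10.6 / 0.51 = 1081 mg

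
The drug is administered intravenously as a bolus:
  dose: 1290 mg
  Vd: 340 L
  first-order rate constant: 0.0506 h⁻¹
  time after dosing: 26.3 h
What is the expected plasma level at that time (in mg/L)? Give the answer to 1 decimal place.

C₀ = Dose / Vd = 1290 / 340 = 3.794 mg/L
C = C₀ · e^(−k·t) = 3.794 × e^(−0.05060 × 26.3)
  = 3.794 × 0.2643 = 1.003 mg/L

1.0 mg/L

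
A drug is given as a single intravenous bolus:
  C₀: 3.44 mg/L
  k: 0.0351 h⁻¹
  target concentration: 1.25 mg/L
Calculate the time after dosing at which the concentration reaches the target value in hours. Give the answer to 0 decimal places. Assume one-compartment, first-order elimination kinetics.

29 h

t = ln(C₀ / C) / k = ln(3.440 / 1.25) / 0.03510
  = ln(2.752) / 0.03510 = 1.012 / 0.03510 = 28.83 h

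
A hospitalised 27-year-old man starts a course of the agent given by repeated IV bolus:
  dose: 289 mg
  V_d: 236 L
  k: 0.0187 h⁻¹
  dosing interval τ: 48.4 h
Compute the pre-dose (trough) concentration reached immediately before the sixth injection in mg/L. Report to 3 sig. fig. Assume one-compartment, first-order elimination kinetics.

C₀ per dose = Dose / Vd = 289 / 236 = 1.225 mg/L
Fraction remaining after one interval: r = e^(−kτ) = e^(−0.01870 × 48.4) = 0.4045
Before dose 6, 5 doses have been given (aged 1τ, 2τ, 3τ, 4τ, 5τ).
C_trough = C₀ × (r + r² + … + r^5) = C₀ × r(1−r^5)/(1−r)
        = 1.225 × 0.4045 × (1 − 0.01083) / (1 − 0.4045) = 0.8231 mg/L

0.823 mg/L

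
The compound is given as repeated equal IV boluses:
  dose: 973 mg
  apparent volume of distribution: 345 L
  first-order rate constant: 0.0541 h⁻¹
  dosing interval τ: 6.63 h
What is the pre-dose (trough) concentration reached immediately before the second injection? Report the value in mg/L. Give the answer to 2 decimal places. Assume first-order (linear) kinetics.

1.97 mg/L

C₀ per dose = Dose / Vd = 973 / 345 = 2.820 mg/L
Fraction remaining after one interval: r = e^(−kτ) = e^(−0.05410 × 6.63) = 0.6986
Before dose 2, 1 dose has been given (aged 1τ).
C_trough = C₀ × r = 2.820 × 0.6986 = 1.970 mg/L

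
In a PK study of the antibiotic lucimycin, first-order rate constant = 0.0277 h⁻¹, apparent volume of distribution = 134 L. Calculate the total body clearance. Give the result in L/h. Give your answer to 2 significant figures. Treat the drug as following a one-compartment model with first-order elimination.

3.7 L/h

CL = k × Vd = 0.0277 × 134 = 3.712 L/h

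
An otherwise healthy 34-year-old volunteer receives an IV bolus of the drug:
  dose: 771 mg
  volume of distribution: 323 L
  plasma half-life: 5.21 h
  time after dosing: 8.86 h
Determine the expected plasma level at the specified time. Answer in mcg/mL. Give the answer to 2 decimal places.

C₀ = Dose / Vd = 771.0 / 323 = 2.387 mg/L
k = ln2 / t½ = 0.693147 / 5.21 = 0.1330 h⁻¹
C = C₀ · e^(−k·t) = 2.387 × e^(−0.1330 × 8.86)
  = 2.387 × 0.3078 = 0.7347 mg/L
(0.7347 mg/L = 0.7347 mcg/mL)

0.73 mcg/mL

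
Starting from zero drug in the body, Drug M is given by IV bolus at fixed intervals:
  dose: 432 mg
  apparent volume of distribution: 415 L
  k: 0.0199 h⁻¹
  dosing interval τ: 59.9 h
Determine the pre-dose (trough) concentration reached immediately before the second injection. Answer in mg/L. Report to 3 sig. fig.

0.316 mg/L

C₀ per dose = Dose / Vd = 432 / 415 = 1.041 mg/L
Fraction remaining after one interval: r = e^(−kτ) = e^(−0.01990 × 59.9) = 0.3036
Before dose 2, 1 dose has been given (aged 1τ).
C_trough = C₀ × r = 1.041 × 0.3036 = 0.3160 mg/L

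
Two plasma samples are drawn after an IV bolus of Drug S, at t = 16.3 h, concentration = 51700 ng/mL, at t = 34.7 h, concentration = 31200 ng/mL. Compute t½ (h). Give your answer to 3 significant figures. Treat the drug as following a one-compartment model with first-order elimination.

25.3 h

k = ln(C₁/C₂) / (t₂ − t₁) = ln(51700/31200) / (34.7 − 16.3)
  = 0.5050 / 18.40 = 0.02745 h⁻¹
t½ = ln2 / k = 0.693147 / 0.02745 = 25.25 h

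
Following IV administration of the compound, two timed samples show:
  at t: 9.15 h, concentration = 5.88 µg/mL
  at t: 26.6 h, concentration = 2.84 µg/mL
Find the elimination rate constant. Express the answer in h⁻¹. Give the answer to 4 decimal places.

k = ln(C₁/C₂) / (t₂ − t₁) = ln(5.88/2.84) / (26.6 − 9.15)
  = 0.7278 / 17.45 = 0.04171 h⁻¹

0.0417 h⁻¹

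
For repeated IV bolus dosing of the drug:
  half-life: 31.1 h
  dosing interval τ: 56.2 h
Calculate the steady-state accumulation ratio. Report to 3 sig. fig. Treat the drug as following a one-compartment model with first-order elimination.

1.40

k = ln2 / t½ = 0.693147 / 31.1 = 0.02229 h⁻¹
e^(−kτ) = e^(−0.02229 × 56.2) = 0.2857
Accumulation ratio R = 1 / (1 − e^(−kτ)) = 1 / (1 − 0.2857) = 1.400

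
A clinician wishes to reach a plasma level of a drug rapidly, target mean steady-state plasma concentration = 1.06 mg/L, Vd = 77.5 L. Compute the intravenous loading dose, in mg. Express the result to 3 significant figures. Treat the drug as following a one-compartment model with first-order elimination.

82.2 mg

LD = Css × Vd = 1.06 × 77.5 = 82.15 mg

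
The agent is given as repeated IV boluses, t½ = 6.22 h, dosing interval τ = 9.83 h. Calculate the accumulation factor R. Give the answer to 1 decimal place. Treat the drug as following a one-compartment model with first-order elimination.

k = ln2 / t½ = 0.693147 / 6.22 = 0.1114 h⁻¹
e^(−kτ) = e^(−0.1114 × 9.83) = 0.3345
Accumulation ratio R = 1 / (1 − e^(−kτ)) = 1 / (1 − 0.3345) = 1.503

1.5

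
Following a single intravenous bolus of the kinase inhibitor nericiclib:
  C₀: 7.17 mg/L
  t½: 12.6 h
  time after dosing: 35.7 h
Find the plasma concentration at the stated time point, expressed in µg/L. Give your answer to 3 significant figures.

k = ln2 / t½ = 0.693147 / 12.6 = 0.05501 h⁻¹
C = C₀ · e^(−k·t) = 7.170 × e^(−0.05501 × 35.7)
  = 7.170 × 0.1403 = 1.006 mg/L
Convert: 1.006 mg/L × 1000 = 1006 µg/L

1010 µg/L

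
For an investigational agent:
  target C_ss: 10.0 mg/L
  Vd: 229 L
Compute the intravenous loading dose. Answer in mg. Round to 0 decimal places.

LD = Css × Vd = 10.0 × 229 = 2290 mg

2290 mg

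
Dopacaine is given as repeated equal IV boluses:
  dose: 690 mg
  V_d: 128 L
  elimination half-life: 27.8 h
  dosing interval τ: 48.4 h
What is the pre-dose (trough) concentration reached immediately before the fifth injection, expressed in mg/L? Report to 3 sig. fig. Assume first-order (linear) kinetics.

2.28 mg/L

C₀ per dose = Dose / Vd = 690 / 128 = 5.391 mg/L
k = ln2 / t½ = 0.693147 / 27.8 = 0.02493 h⁻¹
Fraction remaining after one interval: r = e^(−kτ) = e^(−0.02493 × 48.4) = 0.2992
Before dose 5, 4 doses have been given (aged 1τ, 2τ, 3τ, 4τ).
C_trough = C₀ × (r + r² + … + r^4) = C₀ × r(1−r^4)/(1−r)
        = 5.391 × 0.2992 × (1 − 0.008014) / (1 − 0.2992) = 2.283 mg/L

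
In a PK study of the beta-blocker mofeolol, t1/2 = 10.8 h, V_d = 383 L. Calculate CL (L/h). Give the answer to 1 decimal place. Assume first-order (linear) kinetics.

k = ln2 / t½ = 0.693147 / 10.8 = 0.06418 h⁻¹
CL = k × Vd = 0.06418 × 383 = 24.58 L/h

24.6 L/h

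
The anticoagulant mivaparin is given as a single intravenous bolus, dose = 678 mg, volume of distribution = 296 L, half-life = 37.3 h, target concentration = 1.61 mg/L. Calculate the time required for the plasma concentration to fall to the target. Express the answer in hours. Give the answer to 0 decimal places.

19 h

C₀ = Dose / Vd = 678.0 / 296 = 2.291 mg/L
k = ln2 / t½ = 0.693147 / 37.3 = 0.01858 h⁻¹
t = ln(C₀ / C) / k = ln(2.291 / 1.61) / 0.01858
  = ln(1.423) / 0.01858 = 0.3528 / 0.01858 = 18.99 h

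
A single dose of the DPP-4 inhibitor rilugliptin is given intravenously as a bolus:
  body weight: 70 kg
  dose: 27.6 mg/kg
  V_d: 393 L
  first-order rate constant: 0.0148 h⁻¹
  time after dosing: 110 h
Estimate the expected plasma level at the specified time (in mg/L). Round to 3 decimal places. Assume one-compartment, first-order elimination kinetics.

Total dose = 27.6 × 70 = 1932 mg
C₀ = Dose / Vd = 1932 / 393 = 4.916 mg/L
C = C₀ · e^(−k·t) = 4.916 × e^(−0.01480 × 110)
  = 4.916 × 0.1963 = 0.9650 mg/L

0.965 mg/L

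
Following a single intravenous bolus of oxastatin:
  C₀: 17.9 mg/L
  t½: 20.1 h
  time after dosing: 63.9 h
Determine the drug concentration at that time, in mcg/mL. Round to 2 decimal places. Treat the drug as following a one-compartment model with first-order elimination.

k = ln2 / t½ = 0.693147 / 20.1 = 0.03448 h⁻¹
C = C₀ · e^(−k·t) = 17.90 × e^(−0.03448 × 63.9)
  = 17.90 × 0.1104 = 1.976 mg/L
(1.976 mg/L = 1.976 mcg/mL)

1.98 mcg/mL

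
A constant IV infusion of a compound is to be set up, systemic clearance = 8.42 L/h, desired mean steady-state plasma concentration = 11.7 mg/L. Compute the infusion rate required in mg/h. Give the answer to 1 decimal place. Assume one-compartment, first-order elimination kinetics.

98.5 mg/h

At steady state, infusion rate R₀ = Css × CL = 11.7 × 8.420 = 98.51 mg/h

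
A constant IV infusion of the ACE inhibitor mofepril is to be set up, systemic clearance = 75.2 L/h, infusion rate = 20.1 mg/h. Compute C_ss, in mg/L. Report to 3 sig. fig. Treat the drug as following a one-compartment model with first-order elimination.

0.267 mg/L

At steady state Css = R₀ / CL = 20.1 / 75.20 = 0.2673 mg/L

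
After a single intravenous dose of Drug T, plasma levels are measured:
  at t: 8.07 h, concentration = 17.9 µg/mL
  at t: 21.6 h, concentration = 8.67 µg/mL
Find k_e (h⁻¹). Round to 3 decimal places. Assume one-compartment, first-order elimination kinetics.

k = ln(C₁/C₂) / (t₂ − t₁) = ln(17.9/8.67) / (21.6 − 8.07)
  = 0.7249 / 13.53 = 0.05358 h⁻¹

0.054 h⁻¹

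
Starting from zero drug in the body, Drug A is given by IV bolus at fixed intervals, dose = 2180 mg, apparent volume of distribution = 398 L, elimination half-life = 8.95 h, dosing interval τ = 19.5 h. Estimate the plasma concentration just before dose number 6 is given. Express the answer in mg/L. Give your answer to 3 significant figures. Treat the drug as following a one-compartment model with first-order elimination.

1.55 mg/L

C₀ per dose = Dose / Vd = 2180 / 398 = 5.477 mg/L
k = ln2 / t½ = 0.693147 / 8.95 = 0.07745 h⁻¹
Fraction remaining after one interval: r = e^(−kτ) = e^(−0.07745 × 19.5) = 0.2208
Before dose 6, 5 doses have been given (aged 1τ, 2τ, 3τ, 4τ, 5τ).
C_trough = C₀ × (r + r² + … + r^5) = C₀ × r(1−r^5)/(1−r)
        = 5.477 × 0.2208 × (1 − 0.0005248) / (1 − 0.2208) = 1.551 mg/L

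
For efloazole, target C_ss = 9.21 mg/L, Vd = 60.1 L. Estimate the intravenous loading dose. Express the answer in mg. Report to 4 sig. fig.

553.5 mg

LD = Css × Vd = 9.21 × 60.1 = 553.5 mg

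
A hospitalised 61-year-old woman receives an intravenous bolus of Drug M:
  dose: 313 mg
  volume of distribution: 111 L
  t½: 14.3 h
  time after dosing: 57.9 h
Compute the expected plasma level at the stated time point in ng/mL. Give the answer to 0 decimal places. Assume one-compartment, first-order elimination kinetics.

C₀ = Dose / Vd = 313.0 / 111 = 2.820 mg/L
k = ln2 / t½ = 0.693147 / 14.3 = 0.04847 h⁻¹
C = C₀ · e^(−k·t) = 2.820 × e^(−0.04847 × 57.9)
  = 2.820 × 0.06042 = 0.1704 mg/L
Convert: 0.1704 mg/L × 1000 = 170.4 ng/mL

170 ng/mL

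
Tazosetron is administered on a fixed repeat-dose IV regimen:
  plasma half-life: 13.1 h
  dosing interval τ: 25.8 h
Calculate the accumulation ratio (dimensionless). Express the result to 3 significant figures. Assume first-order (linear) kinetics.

k = ln2 / t½ = 0.693147 / 13.1 = 0.05291 h⁻¹
e^(−kτ) = e^(−0.05291 × 25.8) = 0.2554
Accumulation ratio R = 1 / (1 − e^(−kτ)) = 1 / (1 − 0.2554) = 1.343

1.34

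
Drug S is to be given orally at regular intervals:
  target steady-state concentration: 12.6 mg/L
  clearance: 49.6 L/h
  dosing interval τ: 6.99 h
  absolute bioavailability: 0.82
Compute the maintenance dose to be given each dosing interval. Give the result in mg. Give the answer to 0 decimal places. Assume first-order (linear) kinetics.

At steady state, F × (Dose/τ) = Css × CL.
Dose = Css × CL × τ / F = 12.6 × 49.60 × 6.99 / 0.82 = 5327 mg

5327 mg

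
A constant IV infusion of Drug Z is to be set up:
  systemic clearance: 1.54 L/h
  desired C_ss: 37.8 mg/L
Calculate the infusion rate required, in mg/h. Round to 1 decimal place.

58.2 mg/h

At steady state, infusion rate R₀ = Css × CL = 37.8 × 1.540 = 58.21 mg/h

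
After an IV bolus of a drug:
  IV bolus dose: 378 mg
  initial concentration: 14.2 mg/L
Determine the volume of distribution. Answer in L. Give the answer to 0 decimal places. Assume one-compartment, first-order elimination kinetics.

27 L

Vd = Dose / C₀ = 378.0 / 14.2 = 26.62 L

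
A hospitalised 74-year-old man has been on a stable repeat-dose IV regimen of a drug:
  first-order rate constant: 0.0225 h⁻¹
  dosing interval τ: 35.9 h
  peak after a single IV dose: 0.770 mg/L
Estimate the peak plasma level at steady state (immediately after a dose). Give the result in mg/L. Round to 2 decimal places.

1.39 mg/L

e^(−kτ) = e^(−0.02250 × 35.9) = 0.4459
Accumulation ratio R = 1 / (1 − e^(−kτ)) = 1 / (1 − 0.4459) = 1.805
Steady-state peak = C₀ × R = 0.770 × 1.805 = 1.390 mg/L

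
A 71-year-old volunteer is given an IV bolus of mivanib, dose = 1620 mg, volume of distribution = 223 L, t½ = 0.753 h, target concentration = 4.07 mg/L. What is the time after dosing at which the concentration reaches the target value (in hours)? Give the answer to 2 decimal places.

C₀ = Dose / Vd = 1620 / 223 = 7.265 mg/L
k = ln2 / t½ = 0.693147 / 0.753 = 0.9205 h⁻¹
t = ln(C₀ / C) / k = ln(7.265 / 4.07) / 0.9205
  = ln(1.785) / 0.9205 = 0.5794 / 0.9205 = 0.6294 h

0.63 h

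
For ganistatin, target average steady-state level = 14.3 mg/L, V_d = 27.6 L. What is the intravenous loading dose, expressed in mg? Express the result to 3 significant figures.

LD = Css × Vd = 14.3 × 27.6 = 394.7 mg

395 mg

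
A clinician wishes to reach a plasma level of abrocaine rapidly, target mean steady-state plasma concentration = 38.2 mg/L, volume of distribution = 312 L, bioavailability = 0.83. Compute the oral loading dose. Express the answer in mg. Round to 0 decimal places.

14360 mg

LD = Css × Vd / F = 38.2 × 312 / 0.83 = 14360 mg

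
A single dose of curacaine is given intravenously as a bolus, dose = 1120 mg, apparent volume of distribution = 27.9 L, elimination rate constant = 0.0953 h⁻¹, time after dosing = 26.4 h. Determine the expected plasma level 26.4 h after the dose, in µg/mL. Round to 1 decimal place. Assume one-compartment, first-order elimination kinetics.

3.2 µg/mL

C₀ = Dose / Vd = 1120 / 27.9 = 40.14 mg/L
C = C₀ · e^(−k·t) = 40.14 × e^(−0.09530 × 26.4)
  = 40.14 × 0.08079 = 3.243 mg/L
(3.243 mg/L = 3.243 µg/mL)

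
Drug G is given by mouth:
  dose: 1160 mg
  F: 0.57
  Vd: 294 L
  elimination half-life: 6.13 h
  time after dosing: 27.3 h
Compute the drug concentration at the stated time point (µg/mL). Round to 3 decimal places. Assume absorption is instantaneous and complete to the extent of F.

Amount reaching circulation = F × Dose = 0.57 × 1160 = 661.2 mg
C₀ = F·Dose / Vd = 661.2 / 294 = 2.249 mg/L
k = ln2 / t½ = 0.693147 / 6.13 = 0.1131 h⁻¹
C = C₀ · e^(−k·t) = 2.249 × e^(−0.1131 × 27.3)
  = 2.249 × 0.04561 = 0.1026 mg/L
(0.1026 mg/L = 0.1026 µg/mL)

0.103 µg/mL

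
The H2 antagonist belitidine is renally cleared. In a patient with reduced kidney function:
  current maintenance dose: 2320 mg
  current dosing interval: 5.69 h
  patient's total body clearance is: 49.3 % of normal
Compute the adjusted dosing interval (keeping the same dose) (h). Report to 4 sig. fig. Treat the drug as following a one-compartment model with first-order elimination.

To keep the same average steady-state level, dosing rate must scale with clearance.
CL ratio = 49.3 / 100 = 0.4930
New interval (same dose) = 5.69 / 0.4930 = 11.54 h

11.54 h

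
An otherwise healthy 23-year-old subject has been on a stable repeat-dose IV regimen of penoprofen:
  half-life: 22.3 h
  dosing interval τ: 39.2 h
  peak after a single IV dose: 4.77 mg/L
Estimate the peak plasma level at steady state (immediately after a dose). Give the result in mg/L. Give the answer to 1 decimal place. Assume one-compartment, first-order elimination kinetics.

k = ln2 / t½ = 0.693147 / 22.3 = 0.03108 h⁻¹
e^(−kτ) = e^(−0.03108 × 39.2) = 0.2957
Accumulation ratio R = 1 / (1 − e^(−kτ)) = 1 / (1 − 0.2957) = 1.420
Steady-state peak = C₀ × R = 4.77 × 1.420 = 6.773 mg/L

6.8 mg/L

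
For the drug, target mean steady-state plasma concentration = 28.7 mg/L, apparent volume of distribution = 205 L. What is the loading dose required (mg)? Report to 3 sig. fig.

5880 mg

LD = Css × Vd = 28.7 × 205 = 5884 mg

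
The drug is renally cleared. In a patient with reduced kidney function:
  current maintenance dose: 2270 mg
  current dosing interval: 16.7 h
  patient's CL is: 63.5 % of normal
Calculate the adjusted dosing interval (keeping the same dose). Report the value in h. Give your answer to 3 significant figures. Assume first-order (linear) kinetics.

To keep the same average steady-state level, dosing rate must scale with clearance.
CL ratio = 63.5 / 100 = 0.6350
New interval (same dose) = 16.7 / 0.6350 = 26.30 h

26.3 h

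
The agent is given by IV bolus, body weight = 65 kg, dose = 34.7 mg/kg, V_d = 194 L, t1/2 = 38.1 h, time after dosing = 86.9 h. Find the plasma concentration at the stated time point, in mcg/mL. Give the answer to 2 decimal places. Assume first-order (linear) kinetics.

2.39 mcg/mL

Total dose = 34.7 × 65 = 2256 mg
C₀ = Dose / Vd = 2256 / 194 = 11.63 mg/L
k = ln2 / t½ = 0.693147 / 38.1 = 0.01819 h⁻¹
C = C₀ · e^(−k·t) = 11.63 × e^(−0.01819 × 86.9)
  = 11.63 × 0.2058 = 2.393 mg/L
(2.393 mg/L = 2.393 mcg/mL)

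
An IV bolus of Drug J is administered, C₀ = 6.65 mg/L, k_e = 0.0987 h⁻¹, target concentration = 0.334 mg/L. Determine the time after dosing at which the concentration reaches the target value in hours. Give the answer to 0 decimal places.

30 h

t = ln(C₀ / C) / k = ln(6.650 / 0.334) / 0.09870
  = ln(19.91) / 0.09870 = 2.991 / 0.09870 = 30.30 h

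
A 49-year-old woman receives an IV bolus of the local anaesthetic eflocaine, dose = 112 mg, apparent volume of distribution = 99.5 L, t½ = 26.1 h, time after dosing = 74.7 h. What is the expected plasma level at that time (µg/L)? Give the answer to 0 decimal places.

155 µg/L

C₀ = Dose / Vd = 112.0 / 99.5 = 1.126 mg/L
k = ln2 / t½ = 0.693147 / 26.1 = 0.02656 h⁻¹
C = C₀ · e^(−k·t) = 1.126 × e^(−0.02656 × 74.7)
  = 1.126 × 0.1375 = 0.1548 mg/L
Convert: 0.1548 mg/L × 1000 = 154.8 µg/L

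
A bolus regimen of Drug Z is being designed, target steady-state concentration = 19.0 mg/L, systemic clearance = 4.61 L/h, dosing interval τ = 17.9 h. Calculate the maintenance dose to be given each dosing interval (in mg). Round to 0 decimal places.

1568 mg

At steady state, Dose/τ = Css × CL.
Dose = Css × CL × τ = 19.0 × 4.610 × 17.9 = 1568 mg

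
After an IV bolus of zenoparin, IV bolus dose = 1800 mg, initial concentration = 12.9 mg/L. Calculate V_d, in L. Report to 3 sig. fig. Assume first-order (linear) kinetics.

Vd = Dose / C₀ = 1800 / 12.9 = 139.5 L

140 L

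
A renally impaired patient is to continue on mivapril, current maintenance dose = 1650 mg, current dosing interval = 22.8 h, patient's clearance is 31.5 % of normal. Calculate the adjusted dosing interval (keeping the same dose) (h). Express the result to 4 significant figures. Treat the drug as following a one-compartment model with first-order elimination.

To keep the same average steady-state level, dosing rate must scale with clearance.
CL ratio = 31.5 / 100 = 0.3150
New interval (same dose) = 22.8 / 0.3150 = 72.38 h

72.38 h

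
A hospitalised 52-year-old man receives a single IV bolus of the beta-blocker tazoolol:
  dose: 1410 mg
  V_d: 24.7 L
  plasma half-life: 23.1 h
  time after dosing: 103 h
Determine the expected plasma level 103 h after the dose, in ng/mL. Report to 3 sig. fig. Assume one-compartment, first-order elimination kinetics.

2600 ng/mL

C₀ = Dose / Vd = 1410 / 24.7 = 57.09 mg/L
k = ln2 / t½ = 0.693147 / 23.1 = 0.03001 h⁻¹
C = C₀ · e^(−k·t) = 57.09 × e^(−0.03001 × 103)
  = 57.09 × 0.04546 = 2.595 mg/L
Convert: 2.595 mg/L × 1000 = 2595 ng/mL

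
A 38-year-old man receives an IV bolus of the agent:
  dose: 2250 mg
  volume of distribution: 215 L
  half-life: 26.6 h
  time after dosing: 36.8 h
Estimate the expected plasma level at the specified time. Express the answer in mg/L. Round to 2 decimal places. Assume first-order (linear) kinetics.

4.01 mg/L

C₀ = Dose / Vd = 2250 / 215 = 10.47 mg/L
k = ln2 / t½ = 0.693147 / 26.6 = 0.02606 h⁻¹
C = C₀ · e^(−k·t) = 10.47 × e^(−0.02606 × 36.8)
  = 10.47 × 0.3833 = 4.013 mg/L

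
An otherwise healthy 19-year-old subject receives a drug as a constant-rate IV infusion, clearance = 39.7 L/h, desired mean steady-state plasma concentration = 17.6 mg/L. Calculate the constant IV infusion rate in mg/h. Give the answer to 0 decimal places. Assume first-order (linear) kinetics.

699 mg/h

At steady state, infusion rate R₀ = Css × CL = 17.6 × 39.70 = 698.7 mg/h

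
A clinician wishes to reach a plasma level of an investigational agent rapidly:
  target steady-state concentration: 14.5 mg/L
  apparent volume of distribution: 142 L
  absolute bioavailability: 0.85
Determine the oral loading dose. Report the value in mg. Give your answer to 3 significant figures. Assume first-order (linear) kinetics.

LD = Css × Vd / F = 14.5 × 142 / 0.85 = 2422 mg

2420 mg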